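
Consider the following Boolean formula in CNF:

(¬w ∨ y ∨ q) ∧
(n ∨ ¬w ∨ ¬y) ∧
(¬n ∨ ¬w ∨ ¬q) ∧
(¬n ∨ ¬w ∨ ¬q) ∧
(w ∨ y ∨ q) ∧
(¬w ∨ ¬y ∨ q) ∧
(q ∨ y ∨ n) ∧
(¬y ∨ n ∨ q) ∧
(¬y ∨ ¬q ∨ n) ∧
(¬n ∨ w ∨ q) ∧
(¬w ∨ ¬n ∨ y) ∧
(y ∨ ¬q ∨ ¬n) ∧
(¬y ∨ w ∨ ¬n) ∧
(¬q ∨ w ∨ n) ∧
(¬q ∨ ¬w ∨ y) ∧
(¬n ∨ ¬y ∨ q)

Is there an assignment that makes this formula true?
No

No, the formula is not satisfiable.

No assignment of truth values to the variables can make all 16 clauses true simultaneously.

The formula is UNSAT (unsatisfiable).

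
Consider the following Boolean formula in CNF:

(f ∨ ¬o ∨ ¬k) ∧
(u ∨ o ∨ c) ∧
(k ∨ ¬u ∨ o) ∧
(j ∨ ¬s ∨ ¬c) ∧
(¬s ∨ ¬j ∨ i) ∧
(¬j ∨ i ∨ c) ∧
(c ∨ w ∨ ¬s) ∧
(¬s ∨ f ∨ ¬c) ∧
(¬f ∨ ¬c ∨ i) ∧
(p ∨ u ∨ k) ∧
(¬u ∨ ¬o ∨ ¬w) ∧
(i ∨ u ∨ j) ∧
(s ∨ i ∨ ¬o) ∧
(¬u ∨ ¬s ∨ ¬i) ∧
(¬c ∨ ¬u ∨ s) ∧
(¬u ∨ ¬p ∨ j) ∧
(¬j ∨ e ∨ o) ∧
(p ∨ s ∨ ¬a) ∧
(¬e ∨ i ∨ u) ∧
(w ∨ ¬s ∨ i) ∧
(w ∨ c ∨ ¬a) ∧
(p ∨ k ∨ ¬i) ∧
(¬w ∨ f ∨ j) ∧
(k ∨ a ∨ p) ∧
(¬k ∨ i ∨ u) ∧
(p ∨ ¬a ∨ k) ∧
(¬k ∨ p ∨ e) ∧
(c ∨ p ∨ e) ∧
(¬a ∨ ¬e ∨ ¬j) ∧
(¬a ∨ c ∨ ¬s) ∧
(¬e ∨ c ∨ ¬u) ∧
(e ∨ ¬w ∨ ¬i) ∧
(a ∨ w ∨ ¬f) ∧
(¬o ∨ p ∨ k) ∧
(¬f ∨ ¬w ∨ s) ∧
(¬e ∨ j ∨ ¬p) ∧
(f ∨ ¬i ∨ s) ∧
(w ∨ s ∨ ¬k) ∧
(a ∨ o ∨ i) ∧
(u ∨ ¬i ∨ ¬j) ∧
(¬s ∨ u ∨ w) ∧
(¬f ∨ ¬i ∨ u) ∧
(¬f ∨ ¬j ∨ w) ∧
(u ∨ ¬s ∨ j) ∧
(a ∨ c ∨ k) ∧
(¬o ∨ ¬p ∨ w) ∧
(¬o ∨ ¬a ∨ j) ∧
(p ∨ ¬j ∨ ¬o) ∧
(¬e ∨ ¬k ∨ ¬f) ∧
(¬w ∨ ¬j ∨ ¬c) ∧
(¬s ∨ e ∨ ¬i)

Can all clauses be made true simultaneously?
No

No, the formula is not satisfiable.

No assignment of truth values to the variables can make all 51 clauses true simultaneously.

The formula is UNSAT (unsatisfiable).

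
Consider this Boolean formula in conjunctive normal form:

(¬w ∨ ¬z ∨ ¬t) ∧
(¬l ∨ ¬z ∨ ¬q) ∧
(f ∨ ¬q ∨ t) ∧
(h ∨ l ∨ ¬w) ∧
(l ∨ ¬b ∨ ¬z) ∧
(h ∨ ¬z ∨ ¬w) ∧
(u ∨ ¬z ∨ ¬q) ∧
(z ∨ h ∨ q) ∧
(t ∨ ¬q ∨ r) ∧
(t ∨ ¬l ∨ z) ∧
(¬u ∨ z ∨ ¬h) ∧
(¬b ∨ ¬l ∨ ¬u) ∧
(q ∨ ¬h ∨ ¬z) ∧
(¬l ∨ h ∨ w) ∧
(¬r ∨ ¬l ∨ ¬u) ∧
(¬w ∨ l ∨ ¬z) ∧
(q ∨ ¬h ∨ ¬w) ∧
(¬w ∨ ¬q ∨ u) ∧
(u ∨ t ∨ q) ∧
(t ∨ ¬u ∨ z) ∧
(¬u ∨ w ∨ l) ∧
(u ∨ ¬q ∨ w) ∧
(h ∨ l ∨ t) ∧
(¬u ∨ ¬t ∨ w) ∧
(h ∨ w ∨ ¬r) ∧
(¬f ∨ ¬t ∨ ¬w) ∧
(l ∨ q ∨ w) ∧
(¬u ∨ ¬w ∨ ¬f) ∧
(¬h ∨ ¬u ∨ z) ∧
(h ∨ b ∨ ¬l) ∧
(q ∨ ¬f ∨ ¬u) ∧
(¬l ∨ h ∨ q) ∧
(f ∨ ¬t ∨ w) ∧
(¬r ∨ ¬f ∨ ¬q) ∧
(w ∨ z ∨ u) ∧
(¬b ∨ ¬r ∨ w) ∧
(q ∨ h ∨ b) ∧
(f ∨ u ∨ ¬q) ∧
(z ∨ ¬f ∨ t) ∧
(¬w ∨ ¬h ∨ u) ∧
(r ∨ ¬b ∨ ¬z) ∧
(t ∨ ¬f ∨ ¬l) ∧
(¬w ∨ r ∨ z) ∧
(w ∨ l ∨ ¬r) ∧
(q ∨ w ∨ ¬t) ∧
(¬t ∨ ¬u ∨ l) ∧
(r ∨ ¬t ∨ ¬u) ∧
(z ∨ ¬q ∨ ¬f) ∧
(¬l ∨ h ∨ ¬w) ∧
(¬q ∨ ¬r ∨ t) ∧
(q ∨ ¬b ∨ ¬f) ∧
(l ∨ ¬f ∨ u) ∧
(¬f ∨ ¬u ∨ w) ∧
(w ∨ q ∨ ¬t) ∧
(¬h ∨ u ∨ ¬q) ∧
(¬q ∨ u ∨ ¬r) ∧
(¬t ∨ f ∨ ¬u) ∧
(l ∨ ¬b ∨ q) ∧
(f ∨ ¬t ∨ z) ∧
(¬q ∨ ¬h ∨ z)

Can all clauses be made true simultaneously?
No

No, the formula is not satisfiable.

No assignment of truth values to the variables can make all 60 clauses true simultaneously.

The formula is UNSAT (unsatisfiable).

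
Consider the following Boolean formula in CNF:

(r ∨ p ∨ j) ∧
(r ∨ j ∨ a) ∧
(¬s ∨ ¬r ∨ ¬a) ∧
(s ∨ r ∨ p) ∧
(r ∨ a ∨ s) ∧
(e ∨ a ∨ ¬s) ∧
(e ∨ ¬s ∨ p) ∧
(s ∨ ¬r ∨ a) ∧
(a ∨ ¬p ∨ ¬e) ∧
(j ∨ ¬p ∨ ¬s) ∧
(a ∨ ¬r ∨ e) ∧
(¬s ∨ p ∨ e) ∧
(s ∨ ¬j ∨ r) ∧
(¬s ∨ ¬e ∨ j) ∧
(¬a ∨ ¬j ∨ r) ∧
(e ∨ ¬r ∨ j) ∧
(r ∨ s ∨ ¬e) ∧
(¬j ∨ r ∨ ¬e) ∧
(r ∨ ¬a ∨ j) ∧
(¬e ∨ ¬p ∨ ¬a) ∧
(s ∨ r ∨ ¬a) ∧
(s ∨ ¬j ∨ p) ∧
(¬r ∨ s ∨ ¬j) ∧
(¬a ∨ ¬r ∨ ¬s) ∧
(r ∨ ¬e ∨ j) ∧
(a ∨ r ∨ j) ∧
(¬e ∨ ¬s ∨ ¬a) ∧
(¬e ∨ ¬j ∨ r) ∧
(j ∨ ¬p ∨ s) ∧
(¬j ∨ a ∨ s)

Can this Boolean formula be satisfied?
Yes

Yes, the formula is satisfiable.

One satisfying assignment is: e=True, a=True, p=False, s=False, j=False, r=True

Verification: With this assignment, all 30 clauses evaluate to true.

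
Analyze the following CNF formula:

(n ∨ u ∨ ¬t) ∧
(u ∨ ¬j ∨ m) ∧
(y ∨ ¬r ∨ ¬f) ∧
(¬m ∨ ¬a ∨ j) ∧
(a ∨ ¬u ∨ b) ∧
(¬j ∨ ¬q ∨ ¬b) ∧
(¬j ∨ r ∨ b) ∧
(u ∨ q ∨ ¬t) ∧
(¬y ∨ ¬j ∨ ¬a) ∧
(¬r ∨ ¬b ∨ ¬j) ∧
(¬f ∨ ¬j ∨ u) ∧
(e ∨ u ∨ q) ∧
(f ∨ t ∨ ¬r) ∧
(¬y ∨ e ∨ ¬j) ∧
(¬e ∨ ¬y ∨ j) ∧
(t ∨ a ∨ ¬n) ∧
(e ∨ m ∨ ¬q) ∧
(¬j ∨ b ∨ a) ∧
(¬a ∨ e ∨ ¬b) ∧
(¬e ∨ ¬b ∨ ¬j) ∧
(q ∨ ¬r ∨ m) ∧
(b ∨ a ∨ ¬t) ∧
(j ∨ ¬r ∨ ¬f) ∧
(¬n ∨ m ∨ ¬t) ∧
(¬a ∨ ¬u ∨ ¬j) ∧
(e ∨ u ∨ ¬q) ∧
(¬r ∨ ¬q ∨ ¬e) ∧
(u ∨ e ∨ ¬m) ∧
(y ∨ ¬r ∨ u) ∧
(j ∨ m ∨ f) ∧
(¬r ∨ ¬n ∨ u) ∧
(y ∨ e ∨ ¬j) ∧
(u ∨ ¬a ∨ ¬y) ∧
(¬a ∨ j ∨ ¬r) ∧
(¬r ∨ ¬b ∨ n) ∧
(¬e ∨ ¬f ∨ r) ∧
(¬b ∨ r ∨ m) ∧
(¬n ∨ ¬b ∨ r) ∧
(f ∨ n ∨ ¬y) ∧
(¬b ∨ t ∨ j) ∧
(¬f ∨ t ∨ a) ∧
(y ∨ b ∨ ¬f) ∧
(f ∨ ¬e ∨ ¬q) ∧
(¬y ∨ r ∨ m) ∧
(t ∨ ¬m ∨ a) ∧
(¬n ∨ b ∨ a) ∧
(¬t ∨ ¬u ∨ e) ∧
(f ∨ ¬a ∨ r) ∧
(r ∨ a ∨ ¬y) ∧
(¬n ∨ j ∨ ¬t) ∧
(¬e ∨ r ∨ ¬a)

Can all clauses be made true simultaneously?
Yes

Yes, the formula is satisfiable.

One satisfying assignment is: e=True, u=True, b=True, t=True, m=True, n=False, q=False, j=False, y=False, a=False, f=False, r=False

Verification: With this assignment, all 51 clauses evaluate to true.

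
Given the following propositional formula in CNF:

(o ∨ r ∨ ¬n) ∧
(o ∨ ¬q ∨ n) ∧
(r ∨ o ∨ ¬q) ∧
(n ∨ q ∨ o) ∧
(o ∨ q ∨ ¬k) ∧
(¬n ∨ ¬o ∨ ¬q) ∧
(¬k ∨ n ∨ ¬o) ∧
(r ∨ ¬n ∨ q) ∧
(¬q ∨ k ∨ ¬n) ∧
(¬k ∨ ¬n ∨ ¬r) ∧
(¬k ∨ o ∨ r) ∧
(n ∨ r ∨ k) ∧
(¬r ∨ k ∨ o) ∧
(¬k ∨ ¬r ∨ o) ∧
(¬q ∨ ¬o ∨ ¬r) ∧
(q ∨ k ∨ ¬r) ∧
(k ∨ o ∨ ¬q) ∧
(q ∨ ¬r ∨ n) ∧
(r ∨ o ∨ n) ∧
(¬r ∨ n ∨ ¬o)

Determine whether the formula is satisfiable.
No

No, the formula is not satisfiable.

No assignment of truth values to the variables can make all 20 clauses true simultaneously.

The formula is UNSAT (unsatisfiable).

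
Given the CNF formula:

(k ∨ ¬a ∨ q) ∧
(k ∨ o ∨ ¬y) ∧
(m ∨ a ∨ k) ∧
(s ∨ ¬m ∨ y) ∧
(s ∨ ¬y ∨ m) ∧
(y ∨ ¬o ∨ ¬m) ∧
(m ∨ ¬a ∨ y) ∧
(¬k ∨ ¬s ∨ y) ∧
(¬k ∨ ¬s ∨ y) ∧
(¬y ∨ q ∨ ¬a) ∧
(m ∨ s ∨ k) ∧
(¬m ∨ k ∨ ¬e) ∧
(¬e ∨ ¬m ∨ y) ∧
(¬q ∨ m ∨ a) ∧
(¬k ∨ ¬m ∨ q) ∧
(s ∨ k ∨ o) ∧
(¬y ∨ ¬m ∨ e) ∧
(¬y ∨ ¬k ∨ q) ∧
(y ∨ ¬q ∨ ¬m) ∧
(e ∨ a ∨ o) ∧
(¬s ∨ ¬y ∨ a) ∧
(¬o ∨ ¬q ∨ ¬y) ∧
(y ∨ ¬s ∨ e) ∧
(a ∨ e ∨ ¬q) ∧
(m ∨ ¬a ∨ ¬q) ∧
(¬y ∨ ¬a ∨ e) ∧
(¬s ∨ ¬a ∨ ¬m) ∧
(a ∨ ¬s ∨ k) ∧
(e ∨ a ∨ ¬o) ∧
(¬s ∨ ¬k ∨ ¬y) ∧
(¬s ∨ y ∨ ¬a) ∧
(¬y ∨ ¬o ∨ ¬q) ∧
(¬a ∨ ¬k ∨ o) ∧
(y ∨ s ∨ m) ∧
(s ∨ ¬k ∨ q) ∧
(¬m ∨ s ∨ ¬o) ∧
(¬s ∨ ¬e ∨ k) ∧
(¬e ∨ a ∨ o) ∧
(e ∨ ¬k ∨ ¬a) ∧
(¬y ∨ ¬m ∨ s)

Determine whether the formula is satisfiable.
No

No, the formula is not satisfiable.

No assignment of truth values to the variables can make all 40 clauses true simultaneously.

The formula is UNSAT (unsatisfiable).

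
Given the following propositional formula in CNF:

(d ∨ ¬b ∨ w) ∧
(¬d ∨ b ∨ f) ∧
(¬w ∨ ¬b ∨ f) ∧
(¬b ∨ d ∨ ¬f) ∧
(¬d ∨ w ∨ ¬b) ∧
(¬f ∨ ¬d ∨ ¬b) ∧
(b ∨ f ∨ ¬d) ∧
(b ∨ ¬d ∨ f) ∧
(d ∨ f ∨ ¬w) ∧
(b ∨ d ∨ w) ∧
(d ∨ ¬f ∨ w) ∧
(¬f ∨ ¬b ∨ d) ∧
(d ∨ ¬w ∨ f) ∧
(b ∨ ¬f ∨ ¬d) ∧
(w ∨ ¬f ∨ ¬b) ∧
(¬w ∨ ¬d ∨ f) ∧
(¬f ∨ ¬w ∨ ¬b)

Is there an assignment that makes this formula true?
Yes

Yes, the formula is satisfiable.

One satisfying assignment is: b=False, f=True, d=False, w=True

Verification: With this assignment, all 17 clauses evaluate to true.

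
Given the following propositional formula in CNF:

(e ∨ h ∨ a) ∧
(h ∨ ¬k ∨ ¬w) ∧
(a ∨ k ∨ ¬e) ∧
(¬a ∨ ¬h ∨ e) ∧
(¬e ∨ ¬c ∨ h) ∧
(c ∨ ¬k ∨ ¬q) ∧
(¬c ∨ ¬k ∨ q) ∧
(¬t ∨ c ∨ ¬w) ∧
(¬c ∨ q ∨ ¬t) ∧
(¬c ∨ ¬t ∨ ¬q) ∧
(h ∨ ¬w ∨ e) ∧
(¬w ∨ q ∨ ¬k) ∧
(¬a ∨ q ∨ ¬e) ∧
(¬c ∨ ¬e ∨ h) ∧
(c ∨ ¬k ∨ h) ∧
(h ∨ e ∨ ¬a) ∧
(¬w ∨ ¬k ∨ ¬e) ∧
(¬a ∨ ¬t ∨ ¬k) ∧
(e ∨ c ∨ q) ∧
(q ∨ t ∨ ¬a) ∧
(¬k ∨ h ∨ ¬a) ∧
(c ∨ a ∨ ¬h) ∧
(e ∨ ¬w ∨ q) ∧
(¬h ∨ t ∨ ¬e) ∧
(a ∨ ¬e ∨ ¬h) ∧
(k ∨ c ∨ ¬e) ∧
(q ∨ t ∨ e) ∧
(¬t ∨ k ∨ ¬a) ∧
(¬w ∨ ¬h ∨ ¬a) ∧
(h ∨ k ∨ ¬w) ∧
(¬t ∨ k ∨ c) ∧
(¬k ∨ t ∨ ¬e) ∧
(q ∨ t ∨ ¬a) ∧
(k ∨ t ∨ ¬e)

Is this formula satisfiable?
Yes

Yes, the formula is satisfiable.

One satisfying assignment is: a=False, w=False, c=True, q=True, e=False, t=False, h=True, k=False

Verification: With this assignment, all 34 clauses evaluate to true.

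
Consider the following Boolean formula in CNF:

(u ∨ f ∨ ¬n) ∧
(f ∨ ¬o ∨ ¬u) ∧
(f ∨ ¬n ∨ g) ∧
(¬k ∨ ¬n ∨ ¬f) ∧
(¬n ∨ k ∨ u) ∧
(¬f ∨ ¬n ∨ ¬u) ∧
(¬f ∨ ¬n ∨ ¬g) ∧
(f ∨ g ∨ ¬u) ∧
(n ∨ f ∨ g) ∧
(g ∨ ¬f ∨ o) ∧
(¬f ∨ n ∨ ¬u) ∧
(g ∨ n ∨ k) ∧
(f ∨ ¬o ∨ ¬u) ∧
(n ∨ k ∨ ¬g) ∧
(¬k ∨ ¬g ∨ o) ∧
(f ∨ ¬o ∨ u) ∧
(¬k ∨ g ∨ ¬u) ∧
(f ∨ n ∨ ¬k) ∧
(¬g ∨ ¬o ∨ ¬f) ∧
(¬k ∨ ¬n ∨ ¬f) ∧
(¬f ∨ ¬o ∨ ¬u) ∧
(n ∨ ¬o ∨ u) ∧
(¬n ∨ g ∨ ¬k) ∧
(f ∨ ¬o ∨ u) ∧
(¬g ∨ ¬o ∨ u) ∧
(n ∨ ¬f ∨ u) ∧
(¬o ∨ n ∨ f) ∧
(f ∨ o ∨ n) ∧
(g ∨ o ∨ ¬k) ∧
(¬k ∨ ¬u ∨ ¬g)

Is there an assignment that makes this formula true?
Yes

Yes, the formula is satisfiable.

One satisfying assignment is: u=True, o=False, n=True, g=True, f=False, k=False

Verification: With this assignment, all 30 clauses evaluate to true.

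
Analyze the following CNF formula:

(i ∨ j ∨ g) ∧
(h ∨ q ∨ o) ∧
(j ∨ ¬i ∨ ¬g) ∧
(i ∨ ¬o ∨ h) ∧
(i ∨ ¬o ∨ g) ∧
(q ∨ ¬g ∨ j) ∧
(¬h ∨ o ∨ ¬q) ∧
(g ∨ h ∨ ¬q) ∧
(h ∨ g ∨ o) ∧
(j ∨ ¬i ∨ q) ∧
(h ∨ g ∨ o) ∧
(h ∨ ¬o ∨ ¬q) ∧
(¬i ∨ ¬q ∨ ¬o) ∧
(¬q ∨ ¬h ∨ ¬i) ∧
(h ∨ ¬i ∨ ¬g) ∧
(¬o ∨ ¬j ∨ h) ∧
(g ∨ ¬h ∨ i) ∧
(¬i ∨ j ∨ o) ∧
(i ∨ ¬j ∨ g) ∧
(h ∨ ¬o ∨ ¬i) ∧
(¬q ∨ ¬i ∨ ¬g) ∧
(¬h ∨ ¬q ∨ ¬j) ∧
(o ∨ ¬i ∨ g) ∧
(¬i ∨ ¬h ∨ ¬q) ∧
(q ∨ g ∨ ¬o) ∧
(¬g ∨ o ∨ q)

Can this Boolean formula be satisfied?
Yes

Yes, the formula is satisfiable.

One satisfying assignment is: o=False, g=True, i=False, h=False, q=True, j=False

Verification: With this assignment, all 26 clauses evaluate to true.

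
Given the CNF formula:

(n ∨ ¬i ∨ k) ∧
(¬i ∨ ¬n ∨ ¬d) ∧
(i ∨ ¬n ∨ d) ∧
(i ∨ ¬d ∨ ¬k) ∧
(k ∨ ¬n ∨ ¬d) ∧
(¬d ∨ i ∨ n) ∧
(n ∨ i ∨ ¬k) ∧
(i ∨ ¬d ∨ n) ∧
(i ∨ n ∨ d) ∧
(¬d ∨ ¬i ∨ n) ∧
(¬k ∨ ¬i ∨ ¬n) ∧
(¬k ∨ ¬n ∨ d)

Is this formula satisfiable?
Yes

Yes, the formula is satisfiable.

One satisfying assignment is: d=False, k=True, n=False, i=True

Verification: With this assignment, all 12 clauses evaluate to true.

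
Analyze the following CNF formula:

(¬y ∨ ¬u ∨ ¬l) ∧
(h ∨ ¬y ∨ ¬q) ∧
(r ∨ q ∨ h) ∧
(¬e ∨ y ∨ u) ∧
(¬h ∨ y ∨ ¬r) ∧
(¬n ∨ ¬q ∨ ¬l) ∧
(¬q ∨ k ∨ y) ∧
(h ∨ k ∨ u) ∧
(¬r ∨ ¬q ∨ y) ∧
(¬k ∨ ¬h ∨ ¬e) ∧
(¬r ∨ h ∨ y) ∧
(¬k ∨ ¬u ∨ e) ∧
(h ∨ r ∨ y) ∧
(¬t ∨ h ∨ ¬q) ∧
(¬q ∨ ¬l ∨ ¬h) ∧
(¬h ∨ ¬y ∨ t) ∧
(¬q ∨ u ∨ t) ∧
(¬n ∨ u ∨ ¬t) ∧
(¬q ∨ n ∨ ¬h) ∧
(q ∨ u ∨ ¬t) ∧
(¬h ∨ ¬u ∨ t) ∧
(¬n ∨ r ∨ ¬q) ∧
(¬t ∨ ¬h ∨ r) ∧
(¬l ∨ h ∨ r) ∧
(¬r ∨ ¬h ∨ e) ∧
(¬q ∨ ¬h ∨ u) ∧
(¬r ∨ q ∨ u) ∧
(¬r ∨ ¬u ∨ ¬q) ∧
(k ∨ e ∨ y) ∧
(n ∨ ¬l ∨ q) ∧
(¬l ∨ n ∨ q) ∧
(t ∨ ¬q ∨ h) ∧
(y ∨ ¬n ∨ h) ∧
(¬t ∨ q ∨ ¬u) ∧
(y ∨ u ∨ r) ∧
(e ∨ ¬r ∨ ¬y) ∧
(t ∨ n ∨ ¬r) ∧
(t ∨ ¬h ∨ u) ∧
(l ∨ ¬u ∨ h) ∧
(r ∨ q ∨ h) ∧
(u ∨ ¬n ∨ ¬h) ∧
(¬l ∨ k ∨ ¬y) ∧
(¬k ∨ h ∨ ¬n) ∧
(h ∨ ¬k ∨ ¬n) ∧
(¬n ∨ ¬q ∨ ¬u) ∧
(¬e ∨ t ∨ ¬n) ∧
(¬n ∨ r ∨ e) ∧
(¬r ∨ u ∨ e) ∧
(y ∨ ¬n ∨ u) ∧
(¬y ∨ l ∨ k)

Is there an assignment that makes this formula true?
No

No, the formula is not satisfiable.

No assignment of truth values to the variables can make all 50 clauses true simultaneously.

The formula is UNSAT (unsatisfiable).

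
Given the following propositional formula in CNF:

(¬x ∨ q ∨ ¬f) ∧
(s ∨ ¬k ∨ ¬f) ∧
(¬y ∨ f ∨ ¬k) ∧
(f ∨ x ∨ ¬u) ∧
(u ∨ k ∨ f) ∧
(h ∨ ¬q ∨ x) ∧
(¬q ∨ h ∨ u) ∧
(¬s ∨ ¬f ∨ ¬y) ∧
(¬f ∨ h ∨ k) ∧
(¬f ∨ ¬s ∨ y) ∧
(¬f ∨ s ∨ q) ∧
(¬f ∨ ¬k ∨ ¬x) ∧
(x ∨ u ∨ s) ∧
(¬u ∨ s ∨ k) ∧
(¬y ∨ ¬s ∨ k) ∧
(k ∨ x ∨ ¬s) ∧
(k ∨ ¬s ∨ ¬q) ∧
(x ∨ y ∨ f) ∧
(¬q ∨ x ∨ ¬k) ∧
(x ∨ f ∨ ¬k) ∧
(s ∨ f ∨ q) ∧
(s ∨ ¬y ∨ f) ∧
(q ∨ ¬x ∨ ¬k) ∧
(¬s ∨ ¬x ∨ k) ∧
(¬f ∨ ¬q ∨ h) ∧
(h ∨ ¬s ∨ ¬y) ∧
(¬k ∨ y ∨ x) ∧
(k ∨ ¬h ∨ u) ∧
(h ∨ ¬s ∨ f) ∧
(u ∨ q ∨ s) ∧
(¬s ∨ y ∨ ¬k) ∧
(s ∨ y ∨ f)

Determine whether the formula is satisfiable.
No

No, the formula is not satisfiable.

No assignment of truth values to the variables can make all 32 clauses true simultaneously.

The formula is UNSAT (unsatisfiable).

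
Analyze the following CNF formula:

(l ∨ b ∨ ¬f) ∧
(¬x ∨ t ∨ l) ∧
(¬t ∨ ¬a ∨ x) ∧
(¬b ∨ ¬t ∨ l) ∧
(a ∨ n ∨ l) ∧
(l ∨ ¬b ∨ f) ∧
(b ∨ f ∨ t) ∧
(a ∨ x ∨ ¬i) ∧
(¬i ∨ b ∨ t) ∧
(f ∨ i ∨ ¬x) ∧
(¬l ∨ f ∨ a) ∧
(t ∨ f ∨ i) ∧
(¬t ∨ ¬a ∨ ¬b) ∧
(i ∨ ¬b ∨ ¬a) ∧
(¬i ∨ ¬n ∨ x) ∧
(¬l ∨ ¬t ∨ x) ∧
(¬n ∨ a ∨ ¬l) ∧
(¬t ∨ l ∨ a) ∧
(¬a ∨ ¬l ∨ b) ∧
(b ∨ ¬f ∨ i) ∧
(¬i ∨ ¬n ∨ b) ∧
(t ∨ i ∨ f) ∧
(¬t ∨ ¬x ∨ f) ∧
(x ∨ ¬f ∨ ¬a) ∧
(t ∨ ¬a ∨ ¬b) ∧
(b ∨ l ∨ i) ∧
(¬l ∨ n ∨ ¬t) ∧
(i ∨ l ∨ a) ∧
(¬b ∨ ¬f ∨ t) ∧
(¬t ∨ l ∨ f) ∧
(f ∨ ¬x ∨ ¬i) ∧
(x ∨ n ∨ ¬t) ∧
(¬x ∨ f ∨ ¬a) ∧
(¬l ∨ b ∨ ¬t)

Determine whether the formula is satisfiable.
No

No, the formula is not satisfiable.

No assignment of truth values to the variables can make all 34 clauses true simultaneously.

The formula is UNSAT (unsatisfiable).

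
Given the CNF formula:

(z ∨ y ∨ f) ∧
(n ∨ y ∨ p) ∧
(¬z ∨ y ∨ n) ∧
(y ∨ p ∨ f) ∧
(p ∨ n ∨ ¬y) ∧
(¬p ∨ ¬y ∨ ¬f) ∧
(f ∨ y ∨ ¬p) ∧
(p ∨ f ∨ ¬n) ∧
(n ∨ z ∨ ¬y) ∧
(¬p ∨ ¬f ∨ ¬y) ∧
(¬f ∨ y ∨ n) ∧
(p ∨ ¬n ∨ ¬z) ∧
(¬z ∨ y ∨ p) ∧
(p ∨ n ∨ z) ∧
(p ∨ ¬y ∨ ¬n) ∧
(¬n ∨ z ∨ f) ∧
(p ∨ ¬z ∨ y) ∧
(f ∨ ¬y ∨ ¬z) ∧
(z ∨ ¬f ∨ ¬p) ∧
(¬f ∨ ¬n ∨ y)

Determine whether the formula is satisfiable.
No

No, the formula is not satisfiable.

No assignment of truth values to the variables can make all 20 clauses true simultaneously.

The formula is UNSAT (unsatisfiable).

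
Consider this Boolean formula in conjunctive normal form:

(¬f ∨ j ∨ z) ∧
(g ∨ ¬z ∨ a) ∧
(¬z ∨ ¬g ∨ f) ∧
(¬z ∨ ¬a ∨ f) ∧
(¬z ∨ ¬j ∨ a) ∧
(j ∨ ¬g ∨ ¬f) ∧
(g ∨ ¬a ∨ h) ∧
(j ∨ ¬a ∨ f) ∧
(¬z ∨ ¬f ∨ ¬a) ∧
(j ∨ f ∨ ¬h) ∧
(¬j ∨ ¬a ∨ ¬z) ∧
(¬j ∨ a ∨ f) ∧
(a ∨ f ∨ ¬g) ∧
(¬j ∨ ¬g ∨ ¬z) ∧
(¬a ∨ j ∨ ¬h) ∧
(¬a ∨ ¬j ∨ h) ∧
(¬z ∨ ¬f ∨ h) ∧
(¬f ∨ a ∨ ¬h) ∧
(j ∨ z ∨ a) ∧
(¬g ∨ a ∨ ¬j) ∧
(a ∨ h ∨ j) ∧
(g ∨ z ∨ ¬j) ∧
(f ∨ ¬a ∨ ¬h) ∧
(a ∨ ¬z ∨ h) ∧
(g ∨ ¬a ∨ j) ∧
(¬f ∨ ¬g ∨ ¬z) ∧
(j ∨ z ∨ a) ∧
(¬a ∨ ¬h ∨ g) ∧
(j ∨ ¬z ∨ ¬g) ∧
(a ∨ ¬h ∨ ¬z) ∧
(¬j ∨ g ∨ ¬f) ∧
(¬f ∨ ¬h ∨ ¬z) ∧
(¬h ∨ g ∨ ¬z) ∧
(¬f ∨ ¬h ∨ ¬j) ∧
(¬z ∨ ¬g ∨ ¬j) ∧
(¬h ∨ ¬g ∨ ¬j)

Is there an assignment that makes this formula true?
No

No, the formula is not satisfiable.

No assignment of truth values to the variables can make all 36 clauses true simultaneously.

The formula is UNSAT (unsatisfiable).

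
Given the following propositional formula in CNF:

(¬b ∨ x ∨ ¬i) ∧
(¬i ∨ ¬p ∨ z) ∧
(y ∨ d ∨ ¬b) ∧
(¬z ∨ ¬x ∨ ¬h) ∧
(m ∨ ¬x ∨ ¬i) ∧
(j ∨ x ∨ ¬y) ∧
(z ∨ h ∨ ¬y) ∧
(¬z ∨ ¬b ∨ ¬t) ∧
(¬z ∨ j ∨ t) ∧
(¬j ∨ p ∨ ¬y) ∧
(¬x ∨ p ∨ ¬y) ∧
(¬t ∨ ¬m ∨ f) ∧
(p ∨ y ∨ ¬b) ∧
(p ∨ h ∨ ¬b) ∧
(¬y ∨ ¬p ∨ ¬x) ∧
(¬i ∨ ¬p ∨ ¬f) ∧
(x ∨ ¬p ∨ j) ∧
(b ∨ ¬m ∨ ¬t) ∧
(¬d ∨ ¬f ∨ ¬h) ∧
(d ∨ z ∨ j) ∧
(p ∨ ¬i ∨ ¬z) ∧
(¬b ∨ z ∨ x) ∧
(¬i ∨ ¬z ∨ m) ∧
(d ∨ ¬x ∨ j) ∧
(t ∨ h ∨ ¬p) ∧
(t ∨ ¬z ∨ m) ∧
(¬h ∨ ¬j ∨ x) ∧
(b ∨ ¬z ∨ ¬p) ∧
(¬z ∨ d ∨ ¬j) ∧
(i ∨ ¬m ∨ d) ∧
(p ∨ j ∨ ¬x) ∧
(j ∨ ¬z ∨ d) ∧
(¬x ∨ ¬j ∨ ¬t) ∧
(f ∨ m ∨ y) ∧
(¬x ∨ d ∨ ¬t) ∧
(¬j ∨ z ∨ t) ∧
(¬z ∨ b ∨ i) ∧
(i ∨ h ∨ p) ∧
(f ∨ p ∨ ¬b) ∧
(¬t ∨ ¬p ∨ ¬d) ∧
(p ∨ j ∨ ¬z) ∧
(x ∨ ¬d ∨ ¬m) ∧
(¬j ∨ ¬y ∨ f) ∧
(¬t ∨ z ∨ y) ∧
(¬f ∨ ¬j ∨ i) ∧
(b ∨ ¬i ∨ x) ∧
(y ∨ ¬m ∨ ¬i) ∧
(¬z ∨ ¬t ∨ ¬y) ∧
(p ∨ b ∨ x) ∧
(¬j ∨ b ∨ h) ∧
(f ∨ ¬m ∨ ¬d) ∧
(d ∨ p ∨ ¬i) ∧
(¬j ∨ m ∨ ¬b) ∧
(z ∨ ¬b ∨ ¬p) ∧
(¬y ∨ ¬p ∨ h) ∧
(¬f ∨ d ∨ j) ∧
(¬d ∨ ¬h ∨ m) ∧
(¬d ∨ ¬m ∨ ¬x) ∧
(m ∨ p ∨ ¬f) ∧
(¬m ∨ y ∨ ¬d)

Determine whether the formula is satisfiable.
No

No, the formula is not satisfiable.

No assignment of truth values to the variables can make all 60 clauses true simultaneously.

The formula is UNSAT (unsatisfiable).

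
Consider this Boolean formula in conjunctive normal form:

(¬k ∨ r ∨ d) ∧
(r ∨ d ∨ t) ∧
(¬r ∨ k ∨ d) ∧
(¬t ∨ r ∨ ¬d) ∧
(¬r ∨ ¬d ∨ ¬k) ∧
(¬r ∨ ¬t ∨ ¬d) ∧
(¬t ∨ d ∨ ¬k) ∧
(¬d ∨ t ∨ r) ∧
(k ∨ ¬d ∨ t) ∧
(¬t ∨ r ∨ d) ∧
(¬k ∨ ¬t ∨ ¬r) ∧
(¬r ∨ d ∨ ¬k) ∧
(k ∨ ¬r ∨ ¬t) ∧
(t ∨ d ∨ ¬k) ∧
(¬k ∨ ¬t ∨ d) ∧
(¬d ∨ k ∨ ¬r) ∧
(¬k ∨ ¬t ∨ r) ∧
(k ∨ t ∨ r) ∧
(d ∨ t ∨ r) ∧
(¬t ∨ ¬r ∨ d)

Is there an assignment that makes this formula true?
No

No, the formula is not satisfiable.

No assignment of truth values to the variables can make all 20 clauses true simultaneously.

The formula is UNSAT (unsatisfiable).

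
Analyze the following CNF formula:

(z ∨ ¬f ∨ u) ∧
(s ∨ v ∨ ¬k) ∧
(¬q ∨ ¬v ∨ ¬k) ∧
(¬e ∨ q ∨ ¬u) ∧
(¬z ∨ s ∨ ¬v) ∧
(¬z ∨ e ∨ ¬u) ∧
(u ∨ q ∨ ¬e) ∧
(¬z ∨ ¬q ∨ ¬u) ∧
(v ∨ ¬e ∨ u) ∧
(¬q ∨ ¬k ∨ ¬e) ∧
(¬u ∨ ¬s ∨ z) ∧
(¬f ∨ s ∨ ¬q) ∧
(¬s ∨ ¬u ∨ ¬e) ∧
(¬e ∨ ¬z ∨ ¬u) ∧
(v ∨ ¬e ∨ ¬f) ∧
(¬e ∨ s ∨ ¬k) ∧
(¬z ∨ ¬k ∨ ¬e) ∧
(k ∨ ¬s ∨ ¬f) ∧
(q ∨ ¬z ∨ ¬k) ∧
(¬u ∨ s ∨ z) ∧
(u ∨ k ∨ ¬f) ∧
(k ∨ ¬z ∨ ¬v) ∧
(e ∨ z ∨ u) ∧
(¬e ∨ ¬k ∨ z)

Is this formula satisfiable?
Yes

Yes, the formula is satisfiable.

One satisfying assignment is: z=True, q=False, e=False, k=False, s=False, v=False, f=False, u=False

Verification: With this assignment, all 24 clauses evaluate to true.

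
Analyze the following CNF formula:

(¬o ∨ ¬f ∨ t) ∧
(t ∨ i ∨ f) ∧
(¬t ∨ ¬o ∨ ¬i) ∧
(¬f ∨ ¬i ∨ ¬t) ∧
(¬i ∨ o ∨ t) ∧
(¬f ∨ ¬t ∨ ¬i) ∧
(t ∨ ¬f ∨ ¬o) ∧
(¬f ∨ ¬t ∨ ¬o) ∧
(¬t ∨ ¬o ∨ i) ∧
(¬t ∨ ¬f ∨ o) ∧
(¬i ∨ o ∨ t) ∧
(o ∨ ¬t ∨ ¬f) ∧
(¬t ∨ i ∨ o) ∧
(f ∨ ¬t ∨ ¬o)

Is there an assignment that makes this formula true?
Yes

Yes, the formula is satisfiable.

One satisfying assignment is: t=False, o=False, i=False, f=True

Verification: With this assignment, all 14 clauses evaluate to true.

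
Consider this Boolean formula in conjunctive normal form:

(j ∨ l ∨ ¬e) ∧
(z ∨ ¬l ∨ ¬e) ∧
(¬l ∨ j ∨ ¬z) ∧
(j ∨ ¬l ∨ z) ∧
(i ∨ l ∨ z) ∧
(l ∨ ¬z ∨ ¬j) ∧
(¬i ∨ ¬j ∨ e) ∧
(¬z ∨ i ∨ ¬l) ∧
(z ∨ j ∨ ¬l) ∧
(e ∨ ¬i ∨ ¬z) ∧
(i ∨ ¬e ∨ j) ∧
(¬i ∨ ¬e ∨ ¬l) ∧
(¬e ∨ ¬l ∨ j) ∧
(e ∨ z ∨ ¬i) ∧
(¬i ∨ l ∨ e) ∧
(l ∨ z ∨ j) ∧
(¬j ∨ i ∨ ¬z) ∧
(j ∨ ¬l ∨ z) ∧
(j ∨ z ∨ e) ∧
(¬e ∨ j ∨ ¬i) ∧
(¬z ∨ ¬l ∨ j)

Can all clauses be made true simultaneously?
Yes

Yes, the formula is satisfiable.

One satisfying assignment is: z=False, i=False, j=True, e=False, l=True

Verification: With this assignment, all 21 clauses evaluate to true.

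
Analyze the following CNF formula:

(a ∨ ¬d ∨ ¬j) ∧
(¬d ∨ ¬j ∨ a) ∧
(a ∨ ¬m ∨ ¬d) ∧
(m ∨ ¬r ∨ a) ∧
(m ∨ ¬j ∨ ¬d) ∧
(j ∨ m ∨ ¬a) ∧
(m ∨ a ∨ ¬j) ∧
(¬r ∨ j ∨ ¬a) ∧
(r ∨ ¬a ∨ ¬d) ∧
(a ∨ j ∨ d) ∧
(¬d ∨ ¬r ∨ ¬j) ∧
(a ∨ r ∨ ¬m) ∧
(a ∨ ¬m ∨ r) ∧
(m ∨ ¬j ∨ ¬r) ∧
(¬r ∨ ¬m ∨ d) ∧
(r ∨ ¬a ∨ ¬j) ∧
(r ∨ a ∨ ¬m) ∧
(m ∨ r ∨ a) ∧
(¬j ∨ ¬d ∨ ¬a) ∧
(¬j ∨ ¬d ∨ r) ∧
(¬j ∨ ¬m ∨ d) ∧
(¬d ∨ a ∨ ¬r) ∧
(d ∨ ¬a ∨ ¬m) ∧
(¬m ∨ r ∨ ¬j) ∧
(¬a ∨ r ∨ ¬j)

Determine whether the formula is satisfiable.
No

No, the formula is not satisfiable.

No assignment of truth values to the variables can make all 25 clauses true simultaneously.

The formula is UNSAT (unsatisfiable).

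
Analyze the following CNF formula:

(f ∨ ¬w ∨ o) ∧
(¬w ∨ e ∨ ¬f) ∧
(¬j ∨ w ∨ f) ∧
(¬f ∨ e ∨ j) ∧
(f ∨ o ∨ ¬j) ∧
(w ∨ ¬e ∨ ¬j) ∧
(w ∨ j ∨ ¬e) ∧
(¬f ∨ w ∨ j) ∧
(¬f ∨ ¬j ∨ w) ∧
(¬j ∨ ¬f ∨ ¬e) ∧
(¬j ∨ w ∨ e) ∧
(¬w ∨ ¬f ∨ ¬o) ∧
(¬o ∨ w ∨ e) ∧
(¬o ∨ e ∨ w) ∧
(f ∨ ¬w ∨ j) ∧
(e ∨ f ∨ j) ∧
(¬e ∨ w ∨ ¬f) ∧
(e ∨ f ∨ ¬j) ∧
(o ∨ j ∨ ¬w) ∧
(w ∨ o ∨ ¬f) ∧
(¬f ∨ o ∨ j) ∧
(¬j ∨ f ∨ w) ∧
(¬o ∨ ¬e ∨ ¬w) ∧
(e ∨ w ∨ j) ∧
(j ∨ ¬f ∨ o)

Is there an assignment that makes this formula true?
No

No, the formula is not satisfiable.

No assignment of truth values to the variables can make all 25 clauses true simultaneously.

The formula is UNSAT (unsatisfiable).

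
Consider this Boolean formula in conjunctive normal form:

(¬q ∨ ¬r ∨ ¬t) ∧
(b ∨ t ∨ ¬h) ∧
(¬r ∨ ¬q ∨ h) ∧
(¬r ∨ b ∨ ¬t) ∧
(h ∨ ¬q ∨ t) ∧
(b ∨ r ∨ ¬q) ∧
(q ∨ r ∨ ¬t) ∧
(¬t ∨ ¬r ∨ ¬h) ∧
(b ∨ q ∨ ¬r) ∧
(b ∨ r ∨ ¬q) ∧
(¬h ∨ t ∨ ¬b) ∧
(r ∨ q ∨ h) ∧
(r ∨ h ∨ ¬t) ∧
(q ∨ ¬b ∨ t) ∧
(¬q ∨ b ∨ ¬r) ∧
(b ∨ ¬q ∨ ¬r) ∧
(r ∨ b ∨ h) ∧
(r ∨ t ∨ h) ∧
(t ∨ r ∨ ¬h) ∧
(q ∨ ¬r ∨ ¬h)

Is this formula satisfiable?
Yes

Yes, the formula is satisfiable.

One satisfying assignment is: h=True, r=False, q=True, t=True, b=True

Verification: With this assignment, all 20 clauses evaluate to true.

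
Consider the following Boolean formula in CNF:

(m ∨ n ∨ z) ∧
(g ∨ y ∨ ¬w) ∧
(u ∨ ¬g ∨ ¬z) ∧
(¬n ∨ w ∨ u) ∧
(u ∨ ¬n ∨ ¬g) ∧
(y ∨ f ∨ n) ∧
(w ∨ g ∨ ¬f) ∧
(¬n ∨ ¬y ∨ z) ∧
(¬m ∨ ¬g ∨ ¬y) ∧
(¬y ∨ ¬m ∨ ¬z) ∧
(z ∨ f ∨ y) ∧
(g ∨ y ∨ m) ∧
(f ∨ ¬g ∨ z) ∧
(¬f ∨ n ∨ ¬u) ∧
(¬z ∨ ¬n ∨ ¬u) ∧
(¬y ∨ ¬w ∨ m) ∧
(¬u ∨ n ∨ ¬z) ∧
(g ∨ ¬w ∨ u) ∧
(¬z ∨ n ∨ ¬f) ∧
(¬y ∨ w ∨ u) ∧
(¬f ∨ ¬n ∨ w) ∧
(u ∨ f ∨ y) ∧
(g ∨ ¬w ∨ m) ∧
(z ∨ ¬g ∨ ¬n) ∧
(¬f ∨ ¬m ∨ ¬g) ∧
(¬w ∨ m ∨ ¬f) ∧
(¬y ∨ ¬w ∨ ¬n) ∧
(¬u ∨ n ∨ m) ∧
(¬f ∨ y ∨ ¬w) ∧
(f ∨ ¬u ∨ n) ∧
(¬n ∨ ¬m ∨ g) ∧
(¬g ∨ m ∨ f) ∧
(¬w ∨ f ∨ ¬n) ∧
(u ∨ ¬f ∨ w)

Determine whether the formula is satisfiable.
No

No, the formula is not satisfiable.

No assignment of truth values to the variables can make all 34 clauses true simultaneously.

The formula is UNSAT (unsatisfiable).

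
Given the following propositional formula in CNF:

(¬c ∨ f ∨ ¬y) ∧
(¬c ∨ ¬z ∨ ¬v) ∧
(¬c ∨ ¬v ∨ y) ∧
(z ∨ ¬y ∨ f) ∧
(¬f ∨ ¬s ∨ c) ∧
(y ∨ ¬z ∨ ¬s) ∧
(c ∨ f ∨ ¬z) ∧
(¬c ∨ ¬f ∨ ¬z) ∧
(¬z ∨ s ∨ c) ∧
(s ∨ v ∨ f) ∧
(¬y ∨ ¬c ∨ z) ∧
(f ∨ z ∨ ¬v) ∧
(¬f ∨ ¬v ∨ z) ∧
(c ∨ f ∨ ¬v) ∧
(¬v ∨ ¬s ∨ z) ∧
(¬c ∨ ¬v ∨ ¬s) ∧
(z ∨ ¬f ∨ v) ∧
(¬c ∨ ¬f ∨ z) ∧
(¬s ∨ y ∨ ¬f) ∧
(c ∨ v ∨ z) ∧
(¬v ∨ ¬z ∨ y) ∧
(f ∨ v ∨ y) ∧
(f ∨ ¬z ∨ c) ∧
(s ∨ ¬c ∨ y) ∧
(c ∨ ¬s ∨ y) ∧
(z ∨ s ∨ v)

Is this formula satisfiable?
No

No, the formula is not satisfiable.

No assignment of truth values to the variables can make all 26 clauses true simultaneously.

The formula is UNSAT (unsatisfiable).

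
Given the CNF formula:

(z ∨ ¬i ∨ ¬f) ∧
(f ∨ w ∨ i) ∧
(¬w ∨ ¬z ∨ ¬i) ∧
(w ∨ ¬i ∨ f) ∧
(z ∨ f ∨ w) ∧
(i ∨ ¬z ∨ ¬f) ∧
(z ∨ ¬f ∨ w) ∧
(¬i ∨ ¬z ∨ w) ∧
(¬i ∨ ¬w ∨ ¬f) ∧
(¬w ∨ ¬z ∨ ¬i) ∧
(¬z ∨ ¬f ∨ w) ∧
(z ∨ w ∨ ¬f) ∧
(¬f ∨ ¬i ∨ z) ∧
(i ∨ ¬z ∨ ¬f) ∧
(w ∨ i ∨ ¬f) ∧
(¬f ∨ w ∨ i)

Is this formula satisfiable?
Yes

Yes, the formula is satisfiable.

One satisfying assignment is: w=True, z=False, i=False, f=True

Verification: With this assignment, all 16 clauses evaluate to true.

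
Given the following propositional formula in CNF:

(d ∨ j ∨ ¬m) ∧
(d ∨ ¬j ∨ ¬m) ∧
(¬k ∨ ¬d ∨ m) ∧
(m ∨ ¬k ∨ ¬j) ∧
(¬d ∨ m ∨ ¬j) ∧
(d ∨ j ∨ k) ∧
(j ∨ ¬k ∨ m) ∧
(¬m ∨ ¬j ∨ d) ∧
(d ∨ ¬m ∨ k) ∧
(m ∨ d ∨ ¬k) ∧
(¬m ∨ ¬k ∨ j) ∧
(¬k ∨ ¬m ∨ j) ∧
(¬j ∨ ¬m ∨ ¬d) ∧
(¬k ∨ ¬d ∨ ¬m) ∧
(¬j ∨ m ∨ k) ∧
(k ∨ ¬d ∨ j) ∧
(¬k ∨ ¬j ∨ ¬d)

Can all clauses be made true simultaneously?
No

No, the formula is not satisfiable.

No assignment of truth values to the variables can make all 17 clauses true simultaneously.

The formula is UNSAT (unsatisfiable).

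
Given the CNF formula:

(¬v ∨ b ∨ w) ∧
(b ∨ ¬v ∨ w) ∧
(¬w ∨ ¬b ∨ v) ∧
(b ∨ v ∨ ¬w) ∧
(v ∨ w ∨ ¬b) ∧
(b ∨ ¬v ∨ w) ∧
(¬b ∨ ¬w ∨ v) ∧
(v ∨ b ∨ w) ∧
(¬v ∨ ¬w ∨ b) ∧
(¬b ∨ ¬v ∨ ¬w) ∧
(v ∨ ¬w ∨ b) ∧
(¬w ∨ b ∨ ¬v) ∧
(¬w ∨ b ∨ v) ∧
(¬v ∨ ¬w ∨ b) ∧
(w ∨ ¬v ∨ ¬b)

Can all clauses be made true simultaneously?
No

No, the formula is not satisfiable.

No assignment of truth values to the variables can make all 15 clauses true simultaneously.

The formula is UNSAT (unsatisfiable).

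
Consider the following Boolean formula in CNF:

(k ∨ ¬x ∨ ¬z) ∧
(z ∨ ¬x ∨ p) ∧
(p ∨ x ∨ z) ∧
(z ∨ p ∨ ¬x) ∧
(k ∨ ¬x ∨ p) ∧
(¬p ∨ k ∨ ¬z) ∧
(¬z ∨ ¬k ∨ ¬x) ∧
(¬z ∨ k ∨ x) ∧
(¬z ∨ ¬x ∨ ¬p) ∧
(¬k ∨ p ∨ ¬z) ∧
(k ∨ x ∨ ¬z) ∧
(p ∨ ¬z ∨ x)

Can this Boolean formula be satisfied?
Yes

Yes, the formula is satisfiable.

One satisfying assignment is: x=True, p=True, z=False, k=True

Verification: With this assignment, all 12 clauses evaluate to true.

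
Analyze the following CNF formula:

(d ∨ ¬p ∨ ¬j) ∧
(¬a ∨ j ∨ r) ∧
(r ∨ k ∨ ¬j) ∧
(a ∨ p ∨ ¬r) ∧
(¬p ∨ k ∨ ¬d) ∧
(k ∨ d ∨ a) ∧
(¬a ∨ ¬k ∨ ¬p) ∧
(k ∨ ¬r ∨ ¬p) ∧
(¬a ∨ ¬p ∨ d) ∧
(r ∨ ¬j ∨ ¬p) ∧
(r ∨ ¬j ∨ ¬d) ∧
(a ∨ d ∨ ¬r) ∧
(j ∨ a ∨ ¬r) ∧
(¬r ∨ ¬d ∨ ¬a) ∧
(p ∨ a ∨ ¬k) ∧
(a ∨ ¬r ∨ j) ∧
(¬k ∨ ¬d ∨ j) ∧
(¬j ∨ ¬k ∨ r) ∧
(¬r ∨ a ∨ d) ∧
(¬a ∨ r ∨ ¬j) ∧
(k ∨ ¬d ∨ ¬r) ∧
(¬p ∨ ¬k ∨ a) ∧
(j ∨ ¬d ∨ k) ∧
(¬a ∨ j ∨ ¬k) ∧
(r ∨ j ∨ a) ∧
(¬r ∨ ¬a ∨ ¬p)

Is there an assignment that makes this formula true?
Yes

Yes, the formula is satisfiable.

One satisfying assignment is: p=False, r=True, k=False, a=True, d=False, j=False

Verification: With this assignment, all 26 clauses evaluate to true.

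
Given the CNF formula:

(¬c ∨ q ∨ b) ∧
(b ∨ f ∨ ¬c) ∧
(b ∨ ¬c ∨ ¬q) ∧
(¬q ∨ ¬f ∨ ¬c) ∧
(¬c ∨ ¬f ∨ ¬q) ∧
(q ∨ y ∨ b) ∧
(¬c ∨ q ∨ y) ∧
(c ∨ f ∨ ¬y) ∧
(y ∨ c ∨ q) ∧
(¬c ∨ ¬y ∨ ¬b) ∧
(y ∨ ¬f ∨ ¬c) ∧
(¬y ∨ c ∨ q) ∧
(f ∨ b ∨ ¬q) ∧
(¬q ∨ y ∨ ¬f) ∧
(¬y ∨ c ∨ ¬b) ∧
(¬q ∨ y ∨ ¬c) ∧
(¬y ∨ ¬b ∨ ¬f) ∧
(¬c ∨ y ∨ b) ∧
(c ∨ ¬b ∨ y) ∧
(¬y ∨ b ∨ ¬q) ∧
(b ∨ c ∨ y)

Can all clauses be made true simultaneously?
No

No, the formula is not satisfiable.

No assignment of truth values to the variables can make all 21 clauses true simultaneously.

The formula is UNSAT (unsatisfiable).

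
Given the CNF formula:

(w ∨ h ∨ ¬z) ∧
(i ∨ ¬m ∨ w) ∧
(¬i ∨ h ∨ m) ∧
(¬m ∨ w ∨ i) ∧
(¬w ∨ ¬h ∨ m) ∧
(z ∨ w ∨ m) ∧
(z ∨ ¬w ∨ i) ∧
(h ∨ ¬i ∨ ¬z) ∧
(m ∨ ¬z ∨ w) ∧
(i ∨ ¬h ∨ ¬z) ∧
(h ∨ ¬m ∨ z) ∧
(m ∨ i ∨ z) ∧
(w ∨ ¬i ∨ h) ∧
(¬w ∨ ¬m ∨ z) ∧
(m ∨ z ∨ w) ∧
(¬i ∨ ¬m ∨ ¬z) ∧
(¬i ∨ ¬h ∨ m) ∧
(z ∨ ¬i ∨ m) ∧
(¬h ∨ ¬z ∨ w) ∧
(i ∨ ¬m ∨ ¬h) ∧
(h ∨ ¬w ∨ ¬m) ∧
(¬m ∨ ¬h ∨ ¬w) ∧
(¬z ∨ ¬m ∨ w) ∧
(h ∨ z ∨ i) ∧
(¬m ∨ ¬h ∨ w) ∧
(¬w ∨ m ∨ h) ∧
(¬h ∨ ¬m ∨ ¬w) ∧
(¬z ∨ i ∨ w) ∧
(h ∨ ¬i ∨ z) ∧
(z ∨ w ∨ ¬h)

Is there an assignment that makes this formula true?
No

No, the formula is not satisfiable.

No assignment of truth values to the variables can make all 30 clauses true simultaneously.

The formula is UNSAT (unsatisfiable).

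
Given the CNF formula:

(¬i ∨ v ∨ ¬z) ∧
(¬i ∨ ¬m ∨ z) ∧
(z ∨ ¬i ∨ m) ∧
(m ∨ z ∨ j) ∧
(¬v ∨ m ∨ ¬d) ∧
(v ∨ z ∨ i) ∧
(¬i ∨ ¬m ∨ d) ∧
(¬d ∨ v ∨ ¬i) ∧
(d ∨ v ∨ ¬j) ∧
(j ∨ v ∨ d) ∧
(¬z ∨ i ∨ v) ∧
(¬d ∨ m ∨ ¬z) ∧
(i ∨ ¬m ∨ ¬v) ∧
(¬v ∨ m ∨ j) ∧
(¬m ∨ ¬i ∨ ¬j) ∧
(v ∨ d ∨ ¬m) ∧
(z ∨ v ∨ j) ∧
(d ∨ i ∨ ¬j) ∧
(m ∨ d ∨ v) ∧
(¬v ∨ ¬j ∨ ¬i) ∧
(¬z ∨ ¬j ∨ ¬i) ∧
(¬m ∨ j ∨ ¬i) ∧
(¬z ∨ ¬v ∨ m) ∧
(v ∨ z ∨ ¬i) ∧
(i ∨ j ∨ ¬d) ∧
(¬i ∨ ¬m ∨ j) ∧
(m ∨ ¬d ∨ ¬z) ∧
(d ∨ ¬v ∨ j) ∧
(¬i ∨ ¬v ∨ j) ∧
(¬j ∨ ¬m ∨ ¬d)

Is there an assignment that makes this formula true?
No

No, the formula is not satisfiable.

No assignment of truth values to the variables can make all 30 clauses true simultaneously.

The formula is UNSAT (unsatisfiable).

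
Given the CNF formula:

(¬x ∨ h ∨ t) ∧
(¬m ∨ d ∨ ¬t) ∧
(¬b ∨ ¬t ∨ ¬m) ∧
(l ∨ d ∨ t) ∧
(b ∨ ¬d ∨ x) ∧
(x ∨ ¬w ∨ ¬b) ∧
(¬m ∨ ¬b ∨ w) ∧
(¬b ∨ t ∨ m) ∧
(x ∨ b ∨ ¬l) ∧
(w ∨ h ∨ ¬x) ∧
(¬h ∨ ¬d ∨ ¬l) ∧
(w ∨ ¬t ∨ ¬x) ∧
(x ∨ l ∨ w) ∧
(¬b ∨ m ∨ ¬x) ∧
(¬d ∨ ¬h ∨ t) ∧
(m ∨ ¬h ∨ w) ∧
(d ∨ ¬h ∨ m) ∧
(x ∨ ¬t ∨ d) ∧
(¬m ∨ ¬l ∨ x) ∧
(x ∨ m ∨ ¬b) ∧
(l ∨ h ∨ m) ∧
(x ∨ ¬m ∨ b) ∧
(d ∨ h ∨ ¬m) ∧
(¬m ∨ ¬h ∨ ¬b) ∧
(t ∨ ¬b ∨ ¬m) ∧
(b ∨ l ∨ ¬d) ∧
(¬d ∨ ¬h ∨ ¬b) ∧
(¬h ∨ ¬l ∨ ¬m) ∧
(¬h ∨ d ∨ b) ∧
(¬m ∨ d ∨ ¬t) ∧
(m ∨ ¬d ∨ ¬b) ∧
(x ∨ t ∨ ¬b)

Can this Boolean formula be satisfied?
Yes

Yes, the formula is satisfiable.

One satisfying assignment is: b=False, d=False, m=False, x=True, w=True, l=True, h=False, t=True

Verification: With this assignment, all 32 clauses evaluate to true.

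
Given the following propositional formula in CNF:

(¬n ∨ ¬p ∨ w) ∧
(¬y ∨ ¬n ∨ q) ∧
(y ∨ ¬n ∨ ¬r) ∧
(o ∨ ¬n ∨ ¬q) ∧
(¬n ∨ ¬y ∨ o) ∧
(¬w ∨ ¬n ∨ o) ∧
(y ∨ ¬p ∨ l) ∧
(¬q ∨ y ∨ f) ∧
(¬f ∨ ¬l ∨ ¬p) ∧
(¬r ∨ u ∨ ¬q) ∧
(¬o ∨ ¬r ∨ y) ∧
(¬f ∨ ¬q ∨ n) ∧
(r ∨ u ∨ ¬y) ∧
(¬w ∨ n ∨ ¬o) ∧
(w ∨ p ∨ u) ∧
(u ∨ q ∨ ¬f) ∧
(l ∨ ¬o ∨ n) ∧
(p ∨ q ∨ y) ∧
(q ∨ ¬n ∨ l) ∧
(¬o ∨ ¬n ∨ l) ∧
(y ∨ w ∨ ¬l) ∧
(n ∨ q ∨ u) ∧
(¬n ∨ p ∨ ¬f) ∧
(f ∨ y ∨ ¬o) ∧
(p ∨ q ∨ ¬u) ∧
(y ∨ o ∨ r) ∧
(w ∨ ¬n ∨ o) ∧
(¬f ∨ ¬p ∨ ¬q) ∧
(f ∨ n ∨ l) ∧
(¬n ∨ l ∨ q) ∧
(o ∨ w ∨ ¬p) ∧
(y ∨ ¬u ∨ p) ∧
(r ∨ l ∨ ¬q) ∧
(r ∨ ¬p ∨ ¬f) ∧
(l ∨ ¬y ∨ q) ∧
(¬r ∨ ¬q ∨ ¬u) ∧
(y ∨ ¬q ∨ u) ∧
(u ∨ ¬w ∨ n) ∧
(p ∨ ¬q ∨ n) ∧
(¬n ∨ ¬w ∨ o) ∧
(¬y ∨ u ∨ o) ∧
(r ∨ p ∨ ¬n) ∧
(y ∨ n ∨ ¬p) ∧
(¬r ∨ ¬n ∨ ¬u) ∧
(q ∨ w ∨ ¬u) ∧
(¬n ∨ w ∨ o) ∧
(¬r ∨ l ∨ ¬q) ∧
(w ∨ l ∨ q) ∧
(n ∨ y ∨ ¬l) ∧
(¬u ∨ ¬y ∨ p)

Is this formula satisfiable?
Yes

Yes, the formula is satisfiable.

One satisfying assignment is: w=True, l=True, r=False, q=True, u=True, n=True, y=True, o=True, f=False, p=True

Verification: With this assignment, all 50 clauses evaluate to true.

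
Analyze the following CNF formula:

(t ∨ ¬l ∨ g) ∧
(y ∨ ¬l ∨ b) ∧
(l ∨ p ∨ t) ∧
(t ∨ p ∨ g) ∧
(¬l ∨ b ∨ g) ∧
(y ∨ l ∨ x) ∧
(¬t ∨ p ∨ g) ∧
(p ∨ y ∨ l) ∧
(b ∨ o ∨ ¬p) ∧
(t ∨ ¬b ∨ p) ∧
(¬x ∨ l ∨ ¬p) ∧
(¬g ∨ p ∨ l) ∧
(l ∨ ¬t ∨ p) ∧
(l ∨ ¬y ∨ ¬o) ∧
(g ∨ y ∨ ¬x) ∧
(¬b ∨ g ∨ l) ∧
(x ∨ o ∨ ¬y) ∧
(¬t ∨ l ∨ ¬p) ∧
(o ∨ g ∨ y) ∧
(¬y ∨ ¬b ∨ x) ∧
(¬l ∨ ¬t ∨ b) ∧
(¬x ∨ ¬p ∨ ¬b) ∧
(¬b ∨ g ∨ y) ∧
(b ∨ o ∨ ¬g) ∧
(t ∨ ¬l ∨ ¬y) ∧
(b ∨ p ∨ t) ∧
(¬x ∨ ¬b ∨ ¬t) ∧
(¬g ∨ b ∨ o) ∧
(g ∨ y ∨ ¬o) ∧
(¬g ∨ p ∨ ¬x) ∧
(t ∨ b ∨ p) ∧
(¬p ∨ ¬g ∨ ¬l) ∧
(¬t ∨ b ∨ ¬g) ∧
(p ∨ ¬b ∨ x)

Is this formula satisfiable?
No

No, the formula is not satisfiable.

No assignment of truth values to the variables can make all 34 clauses true simultaneously.

The formula is UNSAT (unsatisfiable).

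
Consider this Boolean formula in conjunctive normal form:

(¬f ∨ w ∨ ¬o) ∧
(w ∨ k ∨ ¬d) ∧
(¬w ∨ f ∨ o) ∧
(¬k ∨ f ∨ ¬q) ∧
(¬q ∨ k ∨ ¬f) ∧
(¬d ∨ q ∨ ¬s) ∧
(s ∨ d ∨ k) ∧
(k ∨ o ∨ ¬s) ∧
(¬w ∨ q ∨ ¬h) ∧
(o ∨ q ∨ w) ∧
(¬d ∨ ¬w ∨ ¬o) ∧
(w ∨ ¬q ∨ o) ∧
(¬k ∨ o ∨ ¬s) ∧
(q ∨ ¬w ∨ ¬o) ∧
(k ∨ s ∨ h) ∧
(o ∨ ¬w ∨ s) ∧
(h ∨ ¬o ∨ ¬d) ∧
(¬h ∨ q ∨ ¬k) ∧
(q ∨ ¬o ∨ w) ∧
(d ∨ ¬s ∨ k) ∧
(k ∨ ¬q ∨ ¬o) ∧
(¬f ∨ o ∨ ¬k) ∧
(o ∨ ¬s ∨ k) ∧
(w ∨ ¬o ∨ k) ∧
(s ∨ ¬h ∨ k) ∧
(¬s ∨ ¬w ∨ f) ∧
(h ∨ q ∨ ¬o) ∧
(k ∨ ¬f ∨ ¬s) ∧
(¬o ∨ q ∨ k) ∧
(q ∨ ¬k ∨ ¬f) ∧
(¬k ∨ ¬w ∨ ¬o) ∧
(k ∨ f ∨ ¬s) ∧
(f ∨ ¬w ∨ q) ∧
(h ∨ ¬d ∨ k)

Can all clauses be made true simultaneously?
No

No, the formula is not satisfiable.

No assignment of truth values to the variables can make all 34 clauses true simultaneously.

The formula is UNSAT (unsatisfiable).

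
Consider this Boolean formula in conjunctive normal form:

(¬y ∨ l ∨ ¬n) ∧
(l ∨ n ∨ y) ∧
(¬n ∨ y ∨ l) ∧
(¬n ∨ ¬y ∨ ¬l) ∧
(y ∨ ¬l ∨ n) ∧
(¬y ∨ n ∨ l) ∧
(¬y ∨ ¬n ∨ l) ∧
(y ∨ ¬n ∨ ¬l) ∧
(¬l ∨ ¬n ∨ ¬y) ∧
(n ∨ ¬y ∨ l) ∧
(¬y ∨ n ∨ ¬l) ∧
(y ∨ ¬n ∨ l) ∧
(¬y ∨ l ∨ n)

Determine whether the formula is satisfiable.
No

No, the formula is not satisfiable.

No assignment of truth values to the variables can make all 13 clauses true simultaneously.

The formula is UNSAT (unsatisfiable).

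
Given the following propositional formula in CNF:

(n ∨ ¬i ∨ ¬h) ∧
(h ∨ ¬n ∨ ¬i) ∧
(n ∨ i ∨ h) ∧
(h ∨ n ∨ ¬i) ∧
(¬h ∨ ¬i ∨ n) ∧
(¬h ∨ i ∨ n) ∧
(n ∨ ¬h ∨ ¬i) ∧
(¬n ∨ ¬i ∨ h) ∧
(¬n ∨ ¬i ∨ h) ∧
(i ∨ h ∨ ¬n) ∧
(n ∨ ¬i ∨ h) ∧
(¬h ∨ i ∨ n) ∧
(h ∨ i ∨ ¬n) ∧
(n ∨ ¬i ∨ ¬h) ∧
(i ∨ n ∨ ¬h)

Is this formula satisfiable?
Yes

Yes, the formula is satisfiable.

One satisfying assignment is: h=True, i=False, n=True

Verification: With this assignment, all 15 clauses evaluate to true.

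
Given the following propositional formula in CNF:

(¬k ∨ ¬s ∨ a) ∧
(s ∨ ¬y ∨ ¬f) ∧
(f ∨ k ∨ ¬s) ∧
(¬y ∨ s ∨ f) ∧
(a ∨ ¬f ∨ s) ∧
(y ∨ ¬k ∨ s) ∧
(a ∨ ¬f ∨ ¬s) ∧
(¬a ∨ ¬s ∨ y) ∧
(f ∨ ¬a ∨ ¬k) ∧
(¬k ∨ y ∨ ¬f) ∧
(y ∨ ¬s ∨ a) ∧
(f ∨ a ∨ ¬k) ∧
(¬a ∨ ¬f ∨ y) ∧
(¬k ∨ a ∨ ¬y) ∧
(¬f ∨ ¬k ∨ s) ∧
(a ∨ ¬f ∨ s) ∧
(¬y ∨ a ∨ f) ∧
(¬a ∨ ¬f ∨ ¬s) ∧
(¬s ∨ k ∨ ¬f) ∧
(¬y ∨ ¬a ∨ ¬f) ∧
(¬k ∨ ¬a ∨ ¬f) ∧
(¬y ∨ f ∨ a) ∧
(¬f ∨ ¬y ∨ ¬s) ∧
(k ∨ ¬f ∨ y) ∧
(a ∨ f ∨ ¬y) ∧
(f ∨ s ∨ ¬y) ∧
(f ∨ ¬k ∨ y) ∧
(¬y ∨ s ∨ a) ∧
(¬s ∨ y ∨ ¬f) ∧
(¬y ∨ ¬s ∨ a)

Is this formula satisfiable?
Yes

Yes, the formula is satisfiable.

One satisfying assignment is: y=False, k=False, f=False, s=False, a=False

Verification: With this assignment, all 30 clauses evaluate to true.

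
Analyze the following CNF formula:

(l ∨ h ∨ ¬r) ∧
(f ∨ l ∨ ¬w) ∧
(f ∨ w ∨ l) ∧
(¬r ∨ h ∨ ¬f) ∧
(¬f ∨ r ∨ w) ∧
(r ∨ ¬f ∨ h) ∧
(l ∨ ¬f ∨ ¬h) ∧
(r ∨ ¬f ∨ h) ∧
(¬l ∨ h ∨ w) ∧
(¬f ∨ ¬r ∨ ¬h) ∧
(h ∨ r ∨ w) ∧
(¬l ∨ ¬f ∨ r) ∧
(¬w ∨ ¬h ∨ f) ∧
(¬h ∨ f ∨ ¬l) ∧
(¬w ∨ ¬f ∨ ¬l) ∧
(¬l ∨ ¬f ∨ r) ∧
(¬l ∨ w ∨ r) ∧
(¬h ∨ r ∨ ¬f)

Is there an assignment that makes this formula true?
Yes

Yes, the formula is satisfiable.

One satisfying assignment is: r=True, f=False, l=True, h=False, w=True

Verification: With this assignment, all 18 clauses evaluate to true.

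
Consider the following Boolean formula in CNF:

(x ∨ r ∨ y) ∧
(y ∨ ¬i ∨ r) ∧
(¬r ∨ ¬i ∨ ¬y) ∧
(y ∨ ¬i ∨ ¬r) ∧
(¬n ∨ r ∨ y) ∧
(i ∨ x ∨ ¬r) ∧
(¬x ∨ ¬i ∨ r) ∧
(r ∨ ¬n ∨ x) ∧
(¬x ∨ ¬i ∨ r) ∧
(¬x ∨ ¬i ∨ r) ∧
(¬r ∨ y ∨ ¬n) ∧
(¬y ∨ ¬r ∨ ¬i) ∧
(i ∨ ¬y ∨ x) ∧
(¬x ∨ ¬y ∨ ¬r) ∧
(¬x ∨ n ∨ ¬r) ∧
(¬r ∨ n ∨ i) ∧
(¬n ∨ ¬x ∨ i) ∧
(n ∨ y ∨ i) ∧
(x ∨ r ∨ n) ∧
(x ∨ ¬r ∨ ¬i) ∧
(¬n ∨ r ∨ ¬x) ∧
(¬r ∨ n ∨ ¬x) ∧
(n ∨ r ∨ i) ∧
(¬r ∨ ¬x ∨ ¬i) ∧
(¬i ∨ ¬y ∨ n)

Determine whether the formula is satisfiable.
No

No, the formula is not satisfiable.

No assignment of truth values to the variables can make all 25 clauses true simultaneously.

The formula is UNSAT (unsatisfiable).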